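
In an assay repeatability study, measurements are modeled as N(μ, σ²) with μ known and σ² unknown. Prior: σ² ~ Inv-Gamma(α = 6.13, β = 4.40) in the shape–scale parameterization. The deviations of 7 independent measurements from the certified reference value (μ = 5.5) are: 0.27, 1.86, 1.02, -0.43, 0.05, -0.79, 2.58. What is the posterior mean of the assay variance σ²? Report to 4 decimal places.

1.2075

With known mean μ and an Inverse-Gamma(α, β) prior on σ², the Normal likelihood is conjugate: posterior is Inv-Gamma(α + n/2, β + Σ(xᵢ−μ)²/2).
Σ(xᵢ−μ)² = (0.27)² + (1.86)² + (1.02)² + (-0.43)² + (0.05)² + (-0.79)² + (2.58)² = 12.0408.
Posterior: Inv-Gamma(6.13 + 7/2, 4.40 + 12.0408/2) = Inv-Gamma(9.63, 10.42040).
E[σ²|data] = β/(α−1) = 10.42040/8.63 = 1.2075.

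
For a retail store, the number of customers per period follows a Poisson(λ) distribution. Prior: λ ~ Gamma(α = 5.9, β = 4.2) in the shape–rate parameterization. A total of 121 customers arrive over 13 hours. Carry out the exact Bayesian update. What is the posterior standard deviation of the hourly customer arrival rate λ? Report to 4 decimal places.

With a Gamma(shape α, rate β) prior, the Poisson likelihood is conjugate: the posterior is Gamma(α + ΣXᵢ, β + n).
Posterior: Gamma(α+S, β+n) = Gamma(5.9+121, 4.2+13) = Gamma(126.9, 17.2).
SD = √α/β = √126.9/17.2 = 0.6549.

0.6549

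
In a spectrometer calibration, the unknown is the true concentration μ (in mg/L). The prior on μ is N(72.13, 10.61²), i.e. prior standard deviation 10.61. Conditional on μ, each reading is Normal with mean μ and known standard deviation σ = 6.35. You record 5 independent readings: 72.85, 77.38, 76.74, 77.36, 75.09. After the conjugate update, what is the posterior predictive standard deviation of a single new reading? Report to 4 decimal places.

6.9172

For Normal data with known variance σ², a Normal(μ₀, σ₀²) prior on μ is conjugate. Posterior precision = 1/σ₀² + n/σ²; posterior mean is the precision-weighted average of μ₀ and x̄.
σ₀² = 10.61² = 112.5721, σ² = 6.35² = 40.3225; σ² + n·σ₀² = 40.3225 + 5·112.5721 = 603.183.
Posterior precision = 1/σ₀² + n/σ² = 1/112.5721 + 5/40.3225 = (σ² + n·σ₀²)/(σ₀²σ²) = 603.183/(112.5721·40.3225); posterior variance σₙ² = σ₀²σ²/(σ² + n·σ₀²) = 112.5721·40.3225/603.183 = 7.525392.
Predictive variance for one new observation = σₙ² + σ² = 112.5721·40.3225/603.183 + 40.3225 = σ²·(σ₀² + 603.183)/603.183 = 40.3225·715.7551/603.183 = 47.847892; SD = √(40.3225·715.7551/603.183) = 6.9172.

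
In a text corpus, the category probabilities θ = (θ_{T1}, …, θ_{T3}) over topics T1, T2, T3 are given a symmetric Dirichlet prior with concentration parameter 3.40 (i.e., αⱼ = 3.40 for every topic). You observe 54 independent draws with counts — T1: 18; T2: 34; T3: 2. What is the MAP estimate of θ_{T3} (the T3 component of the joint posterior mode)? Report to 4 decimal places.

The Dirichlet prior is conjugate to the Multinomial likelihood: each posterior αⱼ = prior αⱼ + observed count nⱼ.
Posterior concentration: (21.40, 37.40, 5.40), total = 64.20.
Joint mode component: (α_{T3}−1)/(Σα−K) = 4.40/61.20 = 0.0719.

0.0719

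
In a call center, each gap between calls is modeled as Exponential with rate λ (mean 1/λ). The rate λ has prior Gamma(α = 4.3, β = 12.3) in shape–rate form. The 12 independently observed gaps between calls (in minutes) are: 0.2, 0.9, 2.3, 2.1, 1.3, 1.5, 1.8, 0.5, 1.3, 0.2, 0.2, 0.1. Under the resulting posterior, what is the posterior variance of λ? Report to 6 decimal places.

With a Gamma(shape α, rate β) prior on the exponential rate λ, the posterior after n observations with total T = Σxᵢ is Gamma(α+n, β+T).
Sum of observations T = 12.4 minutes; n = 12.
Posterior: Gamma(4.3+12, 12.3+12.4) = Gamma(16.3, 24.7).
Var = α/β² = 0.026717.

0.026717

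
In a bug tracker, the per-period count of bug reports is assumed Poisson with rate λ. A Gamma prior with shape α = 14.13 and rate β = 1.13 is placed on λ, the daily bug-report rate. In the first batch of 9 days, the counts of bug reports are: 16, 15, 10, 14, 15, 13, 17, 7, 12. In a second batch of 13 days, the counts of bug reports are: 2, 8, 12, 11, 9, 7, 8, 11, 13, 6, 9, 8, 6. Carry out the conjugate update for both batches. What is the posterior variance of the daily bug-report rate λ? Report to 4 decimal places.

With a Gamma(shape α, rate β) prior, the Poisson likelihood is conjugate: the posterior is Gamma(α + ΣXᵢ, β + n).
Batch 1: sum of counts S = 119 over n = 9 days.
After batch 1: Gamma(α+S, β+n) = Gamma(14.13+119, 1.13+9) = Gamma(133.13, 10.13).
Batch 2: sum of counts S = 110 over n = 13 days.
After batch 2: Gamma(α+S, β+n) = Gamma(133.13+110, 10.13+13) = Gamma(243.13, 23.13).
Var = α/β² = 243.13/23.13² = 0.4545.

0.4545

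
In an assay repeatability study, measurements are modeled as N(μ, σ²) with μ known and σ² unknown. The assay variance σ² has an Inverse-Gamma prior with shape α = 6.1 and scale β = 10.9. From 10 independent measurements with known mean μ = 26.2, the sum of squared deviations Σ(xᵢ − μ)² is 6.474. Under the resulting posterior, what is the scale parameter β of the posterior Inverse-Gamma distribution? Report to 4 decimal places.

With known mean μ and an Inverse-Gamma(α, β) prior on σ², the Normal likelihood is conjugate: posterior is Inv-Gamma(α + n/2, β + Σ(xᵢ−μ)²/2).
Posterior: Inv-Gamma(6.1 + 10/2, 10.9 + 6.474/2) = Inv-Gamma(11.10, 14.1370).
Posterior β = 14.1370.

14.1370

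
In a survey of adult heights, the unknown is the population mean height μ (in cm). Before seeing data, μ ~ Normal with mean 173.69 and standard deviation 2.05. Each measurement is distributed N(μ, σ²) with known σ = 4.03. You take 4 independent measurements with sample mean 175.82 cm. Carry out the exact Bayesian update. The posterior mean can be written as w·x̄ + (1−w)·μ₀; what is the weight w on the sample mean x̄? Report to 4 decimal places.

0.5086

For Normal data with known variance σ², a Normal(μ₀, σ₀²) prior on μ is conjugate. Posterior precision = 1/σ₀² + n/σ²; posterior mean is the precision-weighted average of μ₀ and x̄.
σ₀² = 2.05² = 4.2025, σ² = 4.03² = 16.2409. Prior precision 1/σ₀² = 1/4.2025; data precision n/σ² = 4/16.2409.
w = (n/σ²)/(1/σ₀² + n/σ²) = n·σ₀²/(σ² + n·σ₀²) = 4·4.2025/(16.2409 + 4·4.2025) = 16.81/33.0509 = 0.5086.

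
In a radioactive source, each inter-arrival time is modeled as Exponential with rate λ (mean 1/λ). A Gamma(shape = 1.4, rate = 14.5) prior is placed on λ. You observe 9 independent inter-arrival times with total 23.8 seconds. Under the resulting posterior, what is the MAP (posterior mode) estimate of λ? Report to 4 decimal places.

0.2454

With a Gamma(shape α, rate β) prior on the exponential rate λ, the posterior after n observations with total T = Σxᵢ is Gamma(α+n, β+T).
Posterior: Gamma(1.4+9, 14.5+23.8) = Gamma(10.4, 38.3).
Mode = (α−1)/β = 0.2454.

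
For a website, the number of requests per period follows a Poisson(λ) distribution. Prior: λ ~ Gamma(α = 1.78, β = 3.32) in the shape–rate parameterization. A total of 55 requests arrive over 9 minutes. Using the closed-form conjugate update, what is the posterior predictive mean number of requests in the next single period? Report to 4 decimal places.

4.6088

With a Gamma(shape α, rate β) prior, the Poisson likelihood is conjugate: the posterior is Gamma(α + ΣXᵢ, β + n).
Posterior: Gamma(α+S, β+n) = Gamma(1.78+55, 3.32+9) = Gamma(56.78, 12.32).
The predictive distribution for one future period is NegBinom with mean α/β = 4.6088.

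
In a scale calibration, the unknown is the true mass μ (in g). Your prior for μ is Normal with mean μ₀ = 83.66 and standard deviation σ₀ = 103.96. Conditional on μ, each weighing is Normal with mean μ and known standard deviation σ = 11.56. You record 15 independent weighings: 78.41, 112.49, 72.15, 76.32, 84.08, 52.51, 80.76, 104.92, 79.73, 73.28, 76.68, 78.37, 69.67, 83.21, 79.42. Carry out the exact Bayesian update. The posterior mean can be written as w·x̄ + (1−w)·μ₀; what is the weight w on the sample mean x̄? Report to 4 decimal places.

0.9992

For Normal data with known variance σ², a Normal(μ₀, σ₀²) prior on μ is conjugate. Posterior precision = 1/σ₀² + n/σ²; posterior mean is the precision-weighted average of μ₀ and x̄.
σ₀² = 103.96² = 10807.6816, σ² = 11.56² = 133.6336. Prior precision 1/σ₀² = 1/10807.6816; data precision n/σ² = 15/133.6336.
w = (n/σ²)/(1/σ₀² + n/σ²) = n·σ₀²/(σ² + n·σ₀²) = 15·10807.6816/(133.6336 + 15·10807.6816) = 162115.224/162248.8576 = 0.9992.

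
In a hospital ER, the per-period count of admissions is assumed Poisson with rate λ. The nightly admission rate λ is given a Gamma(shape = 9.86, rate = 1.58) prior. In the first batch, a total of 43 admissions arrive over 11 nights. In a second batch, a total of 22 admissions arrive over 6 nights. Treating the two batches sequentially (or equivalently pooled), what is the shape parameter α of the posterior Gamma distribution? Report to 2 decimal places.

With a Gamma(shape α, rate β) prior, the Poisson likelihood is conjugate: the posterior is Gamma(α + ΣXᵢ, β + n).
After batch 1: Gamma(α+S, β+n) = Gamma(9.86+43, 1.58+11) = Gamma(52.86, 12.58).
After batch 2: Gamma(α+S, β+n) = Gamma(52.86+22, 12.58+6) = Gamma(74.86, 18.58).
Posterior α = 74.86.

74.86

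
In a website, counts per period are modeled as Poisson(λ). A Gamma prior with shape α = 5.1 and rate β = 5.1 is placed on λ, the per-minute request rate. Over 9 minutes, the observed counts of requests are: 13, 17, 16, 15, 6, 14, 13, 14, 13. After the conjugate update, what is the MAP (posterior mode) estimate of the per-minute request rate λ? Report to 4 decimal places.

8.8723

With a Gamma(shape α, rate β) prior, the Poisson likelihood is conjugate: the posterior is Gamma(α + ΣXᵢ, β + n).
Sum of counts S = 121 over n = 9 minutes.
Posterior: Gamma(α+S, β+n) = Gamma(5.1+121, 5.1+9) = Gamma(126.1, 14.1).
Mode of Gamma(α,β) for α≥1 is (α−1)/β = 125.1/14.1 = 8.8723.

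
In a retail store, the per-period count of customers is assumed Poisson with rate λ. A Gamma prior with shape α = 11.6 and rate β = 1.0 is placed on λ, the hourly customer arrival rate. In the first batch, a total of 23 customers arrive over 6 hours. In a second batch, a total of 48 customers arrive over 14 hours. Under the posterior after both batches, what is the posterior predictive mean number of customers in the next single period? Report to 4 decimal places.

3.9333

With a Gamma(shape α, rate β) prior, the Poisson likelihood is conjugate: the posterior is Gamma(α + ΣXᵢ, β + n).
After batch 1: Gamma(α+S, β+n) = Gamma(11.6+23, 1.0+6) = Gamma(34.6, 7.0).
After batch 2: Gamma(α+S, β+n) = Gamma(34.6+48, 7.0+14) = Gamma(82.6, 21.0).
The predictive distribution for one future period is NegBinom with mean α/β = 3.9333.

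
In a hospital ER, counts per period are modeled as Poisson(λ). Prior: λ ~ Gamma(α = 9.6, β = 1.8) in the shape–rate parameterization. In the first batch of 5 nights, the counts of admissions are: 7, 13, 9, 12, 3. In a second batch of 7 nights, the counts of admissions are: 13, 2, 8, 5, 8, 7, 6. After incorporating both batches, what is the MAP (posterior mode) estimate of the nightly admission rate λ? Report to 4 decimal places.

With a Gamma(shape α, rate β) prior, the Poisson likelihood is conjugate: the posterior is Gamma(α + ΣXᵢ, β + n).
Batch 1: sum of counts S = 44 over n = 5 nights.
After batch 1: Gamma(α+S, β+n) = Gamma(9.6+44, 1.8+5) = Gamma(53.6, 6.8).
Batch 2: sum of counts S = 49 over n = 7 nights.
After batch 2: Gamma(α+S, β+n) = Gamma(53.6+49, 6.8+7) = Gamma(102.6, 13.8).
Mode of Gamma(α,β) for α≥1 is (α−1)/β = 101.6/13.8 = 7.3623.

7.3623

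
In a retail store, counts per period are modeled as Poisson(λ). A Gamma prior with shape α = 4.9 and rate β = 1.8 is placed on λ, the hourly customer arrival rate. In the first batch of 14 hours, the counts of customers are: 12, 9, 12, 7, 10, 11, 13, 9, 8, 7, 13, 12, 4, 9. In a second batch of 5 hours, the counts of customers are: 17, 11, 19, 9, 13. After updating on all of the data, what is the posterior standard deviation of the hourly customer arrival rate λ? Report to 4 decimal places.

With a Gamma(shape α, rate β) prior, the Poisson likelihood is conjugate: the posterior is Gamma(α + ΣXᵢ, β + n).
Batch 1: sum of counts S = 136 over n = 14 hours.
After batch 1: Gamma(α+S, β+n) = Gamma(4.9+136, 1.8+14) = Gamma(140.9, 15.8).
Batch 2: sum of counts S = 69 over n = 5 hours.
After batch 2: Gamma(α+S, β+n) = Gamma(140.9+69, 15.8+5) = Gamma(209.9, 20.8).
SD = √α/β = √209.9/20.8 = 0.6965.

0.6965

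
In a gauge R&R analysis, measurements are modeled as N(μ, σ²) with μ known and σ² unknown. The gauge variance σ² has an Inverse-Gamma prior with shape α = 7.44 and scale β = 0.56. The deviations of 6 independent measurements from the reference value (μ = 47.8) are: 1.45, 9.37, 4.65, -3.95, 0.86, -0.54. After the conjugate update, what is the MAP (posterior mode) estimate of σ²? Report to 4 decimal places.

With known mean μ and an Inverse-Gamma(α, β) prior on σ², the Normal likelihood is conjugate: posterior is Inv-Gamma(α + n/2, β + Σ(xᵢ−μ)²/2).
Σ(xᵢ−μ)² = (1.45)² + (9.37)² + (4.65)² + (-3.95)² + (0.86)² + (-0.54)² = 128.1556.
Posterior: Inv-Gamma(7.44 + 6/2, 0.56 + 128.1556/2) = Inv-Gamma(10.44, 64.63780).
Mode = β/(α+1) = 64.63780/11.44 = 5.6502.

5.6502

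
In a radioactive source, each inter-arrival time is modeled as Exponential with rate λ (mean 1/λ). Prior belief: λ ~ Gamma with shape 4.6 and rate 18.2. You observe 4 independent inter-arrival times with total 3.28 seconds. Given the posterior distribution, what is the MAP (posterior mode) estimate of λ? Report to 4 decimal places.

With a Gamma(shape α, rate β) prior on the exponential rate λ, the posterior after n observations with total T = Σxᵢ is Gamma(α+n, β+T).
Posterior: Gamma(4.6+4, 18.2+3.28) = Gamma(8.6, 21.48).
Mode = (α−1)/β = 0.3538.

0.3538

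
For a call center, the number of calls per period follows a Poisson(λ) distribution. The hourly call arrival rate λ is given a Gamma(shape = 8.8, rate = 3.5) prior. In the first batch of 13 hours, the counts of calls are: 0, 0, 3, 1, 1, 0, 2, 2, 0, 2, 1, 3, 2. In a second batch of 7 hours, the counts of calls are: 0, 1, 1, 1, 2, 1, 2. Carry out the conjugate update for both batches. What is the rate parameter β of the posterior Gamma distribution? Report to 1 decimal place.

With a Gamma(shape α, rate β) prior, the Poisson likelihood is conjugate: the posterior is Gamma(α + ΣXᵢ, β + n).
Batch 1: sum of counts S = 17 over n = 13 hours.
After batch 1: Gamma(α+S, β+n) = Gamma(8.8+17, 3.5+13) = Gamma(25.8, 16.5).
Batch 2: sum of counts S = 8 over n = 7 hours.
After batch 2: Gamma(α+S, β+n) = Gamma(25.8+8, 16.5+7) = Gamma(33.8, 23.5).
Posterior β = 23.5.

23.5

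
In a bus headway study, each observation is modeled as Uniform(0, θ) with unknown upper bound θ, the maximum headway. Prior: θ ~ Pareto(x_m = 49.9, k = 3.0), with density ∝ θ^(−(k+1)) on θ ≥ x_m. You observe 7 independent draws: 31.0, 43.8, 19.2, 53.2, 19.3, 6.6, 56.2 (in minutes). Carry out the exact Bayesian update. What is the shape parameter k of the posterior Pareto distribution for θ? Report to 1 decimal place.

A Pareto(scale x_m, shape k) prior on the upper bound θ of Uniform(0, θ) is conjugate: posterior is Pareto(max(x_m, max xᵢ), k + n).
Sample maximum = 56.2; prior scale x_m = 49.9 → posterior scale = max = 56.2.
Posterior shape = 3.0 + 7 = 10.0.
Posterior shape k = 10.0.

10.0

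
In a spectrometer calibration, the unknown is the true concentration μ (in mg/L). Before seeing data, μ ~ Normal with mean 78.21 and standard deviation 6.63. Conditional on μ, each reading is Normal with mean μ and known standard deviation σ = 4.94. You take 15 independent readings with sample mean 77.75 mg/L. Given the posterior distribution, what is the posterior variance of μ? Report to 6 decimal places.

For Normal data with known variance σ², a Normal(μ₀, σ₀²) prior on μ is conjugate. Posterior precision = 1/σ₀² + n/σ²; posterior mean is the precision-weighted average of μ₀ and x̄.
σ₀² = 6.63² = 43.9569, σ² = 4.94² = 24.4036; σ² + n·σ₀² = 24.4036 + 15·43.9569 = 683.7571.
Posterior precision = 1/σ₀² + n/σ² = 1/43.9569 + 15/24.4036 = (σ² + n·σ₀²)/(σ₀²σ²) = 683.7571/(43.9569·24.4036); posterior variance σₙ² = σ₀²σ²/(σ² + n·σ₀²) = 43.9569·24.4036/683.7571 = 1.568842.

1.568842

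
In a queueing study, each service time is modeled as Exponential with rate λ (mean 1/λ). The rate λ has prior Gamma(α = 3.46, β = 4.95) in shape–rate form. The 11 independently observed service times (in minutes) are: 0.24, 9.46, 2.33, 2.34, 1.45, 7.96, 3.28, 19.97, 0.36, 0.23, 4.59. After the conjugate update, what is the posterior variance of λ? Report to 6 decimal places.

With a Gamma(shape α, rate β) prior on the exponential rate λ, the posterior after n observations with total T = Σxᵢ is Gamma(α+n, β+T).
Sum of observations T = 52.21 minutes; n = 11.
Posterior: Gamma(3.46+11, 4.95+52.21) = Gamma(14.46, 57.16).
Var = α/β² = 0.004426.

0.004426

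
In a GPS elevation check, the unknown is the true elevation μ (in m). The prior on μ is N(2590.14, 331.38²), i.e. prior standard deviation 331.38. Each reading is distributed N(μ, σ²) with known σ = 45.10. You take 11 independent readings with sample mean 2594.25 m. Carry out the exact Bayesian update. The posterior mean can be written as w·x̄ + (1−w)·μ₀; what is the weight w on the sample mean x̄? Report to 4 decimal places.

0.9983

For Normal data with known variance σ², a Normal(μ₀, σ₀²) prior on μ is conjugate. Posterior precision = 1/σ₀² + n/σ²; posterior mean is the precision-weighted average of μ₀ and x̄.
σ₀² = 331.38² = 109812.7044, σ² = 45.10² = 2034.01. Prior precision 1/σ₀² = 1/109812.7044; data precision n/σ² = 11/2034.01.
w = (n/σ²)/(1/σ₀² + n/σ²) = n·σ₀²/(σ² + n·σ₀²) = 11·109812.7044/(2034.01 + 11·109812.7044) = 1207939.7484/1209973.7584 = 0.9983.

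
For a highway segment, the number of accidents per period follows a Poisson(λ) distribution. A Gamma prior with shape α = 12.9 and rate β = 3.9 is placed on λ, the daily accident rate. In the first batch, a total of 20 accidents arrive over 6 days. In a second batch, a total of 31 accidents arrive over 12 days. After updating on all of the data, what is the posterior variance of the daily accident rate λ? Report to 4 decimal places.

With a Gamma(shape α, rate β) prior, the Poisson likelihood is conjugate: the posterior is Gamma(α + ΣXᵢ, β + n).
After batch 1: Gamma(α+S, β+n) = Gamma(12.9+20, 3.9+6) = Gamma(32.9, 9.9).
After batch 2: Gamma(α+S, β+n) = Gamma(32.9+31, 9.9+12) = Gamma(63.9, 21.9).
Var = α/β² = 63.9/21.9² = 0.1332.

0.1332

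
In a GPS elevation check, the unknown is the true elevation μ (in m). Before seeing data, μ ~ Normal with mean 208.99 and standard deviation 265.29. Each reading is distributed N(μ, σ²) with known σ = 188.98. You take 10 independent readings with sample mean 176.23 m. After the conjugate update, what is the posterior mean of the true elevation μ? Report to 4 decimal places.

For Normal data with known variance σ², a Normal(μ₀, σ₀²) prior on μ is conjugate. Posterior precision = 1/σ₀² + n/σ²; posterior mean is the precision-weighted average of μ₀ and x̄.
n·x̄ = 10·176.23 = 1762.3.
σ₀² = 265.29² = 70378.7841, σ² = 188.98² = 35713.4404; σ² + n·σ₀² = 35713.4404 + 10·70378.7841 = 739501.2814.
Posterior mean = (μ₀/σ₀² + n·x̄/σ²)/(1/σ₀² + n/σ²) = (σ²·μ₀ + σ₀²·n·x̄)/(σ² + n·σ₀²) = (35713.4404·208.99 + 70378.7841·1762.3)/739501.2814 = 131492283.128626/739501.2814 = 177.8121.

177.8121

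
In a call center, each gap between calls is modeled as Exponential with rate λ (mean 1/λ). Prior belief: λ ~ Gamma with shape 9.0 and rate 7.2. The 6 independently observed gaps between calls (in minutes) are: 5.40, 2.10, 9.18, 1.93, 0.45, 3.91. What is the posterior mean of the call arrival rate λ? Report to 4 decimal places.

With a Gamma(shape α, rate β) prior on the exponential rate λ, the posterior after n observations with total T = Σxᵢ is Gamma(α+n, β+T).
Sum of observations T = 22.97 minutes; n = 6.
Posterior: Gamma(9.0+6, 7.2+22.97) = Gamma(15.0, 30.17).
Posterior mean of λ = α/β = 15.0/30.17 = 0.4972.

0.4972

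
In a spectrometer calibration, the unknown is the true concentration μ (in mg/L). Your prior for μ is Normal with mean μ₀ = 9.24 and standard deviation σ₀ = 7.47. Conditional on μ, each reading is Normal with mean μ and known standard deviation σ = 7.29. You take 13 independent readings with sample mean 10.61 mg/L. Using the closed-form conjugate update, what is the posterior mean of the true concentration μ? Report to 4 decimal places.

10.5165

For Normal data with known variance σ², a Normal(μ₀, σ₀²) prior on μ is conjugate. Posterior precision = 1/σ₀² + n/σ²; posterior mean is the precision-weighted average of μ₀ and x̄.
n·x̄ = 13·10.61 = 137.93.
σ₀² = 7.47² = 55.8009, σ² = 7.29² = 53.1441; σ² + n·σ₀² = 53.1441 + 13·55.8009 = 778.5558.
Posterior mean = (μ₀/σ₀² + n·x̄/σ²)/(1/σ₀² + n/σ²) = (σ²·μ₀ + σ₀²·n·x̄)/(σ² + n·σ₀²) = (53.1441·9.24 + 55.8009·137.93)/778.5558 = 8187.669621/778.5558 = 10.5165.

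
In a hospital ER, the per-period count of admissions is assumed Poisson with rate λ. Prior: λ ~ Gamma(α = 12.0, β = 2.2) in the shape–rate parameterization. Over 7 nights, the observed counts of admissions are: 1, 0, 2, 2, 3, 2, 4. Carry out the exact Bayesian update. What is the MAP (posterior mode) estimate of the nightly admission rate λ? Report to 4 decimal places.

2.7174

With a Gamma(shape α, rate β) prior, the Poisson likelihood is conjugate: the posterior is Gamma(α + ΣXᵢ, β + n).
Sum of counts S = 14 over n = 7 nights.
Posterior: Gamma(α+S, β+n) = Gamma(12.0+14, 2.2+7) = Gamma(26.0, 9.2).
Mode of Gamma(α,β) for α≥1 is (α−1)/β = 25.0/9.2 = 2.7174.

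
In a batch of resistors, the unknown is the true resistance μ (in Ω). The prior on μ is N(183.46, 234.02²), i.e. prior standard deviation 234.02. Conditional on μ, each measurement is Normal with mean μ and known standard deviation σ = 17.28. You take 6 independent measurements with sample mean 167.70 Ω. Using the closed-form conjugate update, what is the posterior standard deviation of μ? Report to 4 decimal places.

For Normal data with known variance σ², a Normal(μ₀, σ₀²) prior on μ is conjugate. Posterior precision = 1/σ₀² + n/σ²; posterior mean is the precision-weighted average of μ₀ and x̄.
σ₀² = 234.02² = 54765.3604, σ² = 17.28² = 298.5984; σ² + n·σ₀² = 298.5984 + 6·54765.3604 = 328890.7608.
Posterior precision = 1/σ₀² + n/σ² = 1/54765.3604 + 6/298.5984 = (σ² + n·σ₀²)/(σ₀²σ²) = 328890.7608/(54765.3604·298.5984); posterior variance σₙ² = σ₀²σ²/(σ² + n·σ₀²) = 54765.3604·298.5984/328890.7608 = 49.721217.
Posterior SD = √σₙ² = √(54765.3604·298.5984/328890.7608) = 7.0513.

7.0513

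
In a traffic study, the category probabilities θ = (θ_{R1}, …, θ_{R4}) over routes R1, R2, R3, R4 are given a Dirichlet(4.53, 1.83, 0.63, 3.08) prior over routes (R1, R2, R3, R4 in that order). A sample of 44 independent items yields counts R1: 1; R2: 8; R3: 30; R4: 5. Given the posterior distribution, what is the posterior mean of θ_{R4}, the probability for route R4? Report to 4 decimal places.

0.1494

The Dirichlet prior is conjugate to the Multinomial likelihood: each posterior αⱼ = prior αⱼ + observed count nⱼ.
Posterior concentration: (5.53, 9.83, 30.63, 8.08), total = 54.07.
E[θ_{R4}|data] = α_{R4}/Σα = 8.08/54.07 = 0.1494.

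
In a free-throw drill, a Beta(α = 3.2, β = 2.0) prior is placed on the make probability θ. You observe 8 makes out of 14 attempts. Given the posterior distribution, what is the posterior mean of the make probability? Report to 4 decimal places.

0.5833

The Beta prior is conjugate to a Binomial/Bernoulli likelihood; the update adds successes to α and failures to β.
Posterior: Beta(α+k, β+n−k) = Beta(3.2+8, 2.0+6) = Beta(11.2, 8.0).
Posterior mean = α/(α+β) = 11.2/19.2 = 0.5833.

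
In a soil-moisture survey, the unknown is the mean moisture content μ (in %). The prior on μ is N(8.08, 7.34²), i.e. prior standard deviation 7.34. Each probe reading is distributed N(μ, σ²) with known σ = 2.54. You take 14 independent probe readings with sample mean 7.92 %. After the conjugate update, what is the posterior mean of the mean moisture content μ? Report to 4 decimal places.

7.9214

For Normal data with known variance σ², a Normal(μ₀, σ₀²) prior on μ is conjugate. Posterior precision = 1/σ₀² + n/σ²; posterior mean is the precision-weighted average of μ₀ and x̄.
n·x̄ = 14·7.92 = 110.88.
σ₀² = 7.34² = 53.8756, σ² = 2.54² = 6.4516; σ² + n·σ₀² = 6.4516 + 14·53.8756 = 760.71.
Posterior mean = (μ₀/σ₀² + n·x̄/σ²)/(1/σ₀² + n/σ²) = (σ²·μ₀ + σ₀²·n·x̄)/(σ² + n·σ₀²) = (6.4516·8.08 + 53.8756·110.88)/760.71 = 6025.855456/760.71 = 7.9214.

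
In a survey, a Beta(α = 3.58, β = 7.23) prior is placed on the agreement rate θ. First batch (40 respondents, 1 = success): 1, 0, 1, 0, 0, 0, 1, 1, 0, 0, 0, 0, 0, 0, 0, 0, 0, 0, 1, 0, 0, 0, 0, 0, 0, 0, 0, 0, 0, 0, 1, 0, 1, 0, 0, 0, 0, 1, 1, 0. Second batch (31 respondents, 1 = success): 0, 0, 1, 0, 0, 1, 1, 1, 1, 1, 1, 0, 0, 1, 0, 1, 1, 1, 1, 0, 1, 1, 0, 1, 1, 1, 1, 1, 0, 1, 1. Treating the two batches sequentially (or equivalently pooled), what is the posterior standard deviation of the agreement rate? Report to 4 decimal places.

0.0541

The Beta prior is conjugate to a Binomial/Bernoulli likelihood; the update adds successes to α and failures to β.
After batch 1: Beta(3.58+9, 7.23+31) = Beta(12.58, 38.23).
After batch 2: Beta(12.58+21, 38.23+10) = Beta(33.58, 48.23).
Var = αβ/((α+β)²(α+β+1)) = 33.58·48.23/(81.81²·82.81) = 0.00292215; SD = √0.00292215 = 0.0541.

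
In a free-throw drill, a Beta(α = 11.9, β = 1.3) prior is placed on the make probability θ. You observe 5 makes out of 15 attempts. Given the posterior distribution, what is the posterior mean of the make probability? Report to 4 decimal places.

0.5993

The Beta prior is conjugate to a Binomial/Bernoulli likelihood; the update adds successes to α and failures to β.
Posterior: Beta(α+k, β+n−k) = Beta(11.9+5, 1.3+10) = Beta(16.9, 11.3).
Posterior mean = α/(α+β) = 16.9/28.2 = 0.5993.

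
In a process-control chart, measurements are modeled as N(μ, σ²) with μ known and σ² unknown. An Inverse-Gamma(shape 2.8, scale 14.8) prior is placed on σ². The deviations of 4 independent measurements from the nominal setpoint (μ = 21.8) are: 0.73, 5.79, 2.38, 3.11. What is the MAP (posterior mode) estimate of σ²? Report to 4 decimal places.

With known mean μ and an Inverse-Gamma(α, β) prior on σ², the Normal likelihood is conjugate: posterior is Inv-Gamma(α + n/2, β + Σ(xᵢ−μ)²/2).
Σ(xᵢ−μ)² = (0.73)² + (5.79)² + (2.38)² + (3.11)² = 49.3935.
Posterior: Inv-Gamma(2.8 + 4/2, 14.8 + 49.3935/2) = Inv-Gamma(4.80, 39.49675).
Mode = β/(α+1) = 39.49675/5.80 = 6.8098.

6.8098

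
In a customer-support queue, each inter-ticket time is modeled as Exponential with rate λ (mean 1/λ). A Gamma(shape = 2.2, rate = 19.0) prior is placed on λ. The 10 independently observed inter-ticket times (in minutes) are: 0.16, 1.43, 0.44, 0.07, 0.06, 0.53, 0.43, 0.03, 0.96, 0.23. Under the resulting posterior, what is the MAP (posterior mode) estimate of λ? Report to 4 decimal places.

0.4799

With a Gamma(shape α, rate β) prior on the exponential rate λ, the posterior after n observations with total T = Σxᵢ is Gamma(α+n, β+T).
Sum of observations T = 4.34 minutes; n = 10.
Posterior: Gamma(2.2+10, 19.0+4.34) = Gamma(12.2, 23.34).
Mode = (α−1)/β = 0.4799.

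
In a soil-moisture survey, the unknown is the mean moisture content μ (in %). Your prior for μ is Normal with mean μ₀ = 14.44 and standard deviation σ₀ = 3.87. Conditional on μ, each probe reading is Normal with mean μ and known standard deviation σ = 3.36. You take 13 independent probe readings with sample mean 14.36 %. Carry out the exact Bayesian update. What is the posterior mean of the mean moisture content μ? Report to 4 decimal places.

For Normal data with known variance σ², a Normal(μ₀, σ₀²) prior on μ is conjugate. Posterior precision = 1/σ₀² + n/σ²; posterior mean is the precision-weighted average of μ₀ and x̄.
n·x̄ = 13·14.36 = 186.68.
σ₀² = 3.87² = 14.9769, σ² = 3.36² = 11.2896; σ² + n·σ₀² = 11.2896 + 13·14.9769 = 205.9893.
Posterior mean = (μ₀/σ₀² + n·x̄/σ²)/(1/σ₀² + n/σ²) = (σ²·μ₀ + σ₀²·n·x̄)/(σ² + n·σ₀²) = (11.2896·14.44 + 14.9769·186.68)/205.9893 = 2958.909516/205.9893 = 14.3644.

14.3644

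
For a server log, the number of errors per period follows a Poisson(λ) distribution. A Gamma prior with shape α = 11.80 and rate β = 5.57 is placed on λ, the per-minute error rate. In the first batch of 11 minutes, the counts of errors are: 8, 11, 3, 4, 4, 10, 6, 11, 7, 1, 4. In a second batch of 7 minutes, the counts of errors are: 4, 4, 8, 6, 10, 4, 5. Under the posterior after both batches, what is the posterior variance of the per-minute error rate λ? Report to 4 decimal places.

0.2192

With a Gamma(shape α, rate β) prior, the Poisson likelihood is conjugate: the posterior is Gamma(α + ΣXᵢ, β + n).
Batch 1: sum of counts S = 69 over n = 11 minutes.
After batch 1: Gamma(α+S, β+n) = Gamma(11.80+69, 5.57+11) = Gamma(80.80, 16.57).
Batch 2: sum of counts S = 41 over n = 7 minutes.
After batch 2: Gamma(α+S, β+n) = Gamma(80.80+41, 16.57+7) = Gamma(121.80, 23.57).
Var = α/β² = 121.80/23.57² = 0.2192.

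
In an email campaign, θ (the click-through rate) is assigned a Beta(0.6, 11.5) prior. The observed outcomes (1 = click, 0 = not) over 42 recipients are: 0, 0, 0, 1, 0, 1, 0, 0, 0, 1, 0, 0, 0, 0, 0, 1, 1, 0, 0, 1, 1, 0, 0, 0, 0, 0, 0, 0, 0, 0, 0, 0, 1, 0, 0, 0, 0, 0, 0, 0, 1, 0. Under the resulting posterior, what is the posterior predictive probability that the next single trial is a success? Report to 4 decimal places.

The Beta prior is conjugate to a Binomial/Bernoulli likelihood; the update adds successes to α and failures to β.
Posterior: Beta(α+k, β+n−k) = Beta(0.6+9, 11.5+33) = Beta(9.6, 44.5).
For a single future Bernoulli trial, P(success | data) = α/(α+β) = 0.1774.

0.1774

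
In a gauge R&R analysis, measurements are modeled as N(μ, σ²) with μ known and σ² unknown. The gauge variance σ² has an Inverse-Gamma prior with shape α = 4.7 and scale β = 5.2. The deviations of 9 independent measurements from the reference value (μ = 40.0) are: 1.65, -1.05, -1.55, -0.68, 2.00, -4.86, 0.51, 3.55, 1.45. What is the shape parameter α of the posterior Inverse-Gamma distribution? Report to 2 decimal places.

With known mean μ and an Inverse-Gamma(α, β) prior on σ², the Normal likelihood is conjugate: posterior is Inv-Gamma(α + n/2, β + Σ(xᵢ−μ)²/2).
Σ(xᵢ−μ)² = (1.65)² + (-1.05)² + (-1.55)² + (-0.68)² + (2.00)² + (-4.86)² + (0.51)² + (3.55)² + (1.45)² = 49.2746.
Posterior: Inv-Gamma(4.7 + 9/2, 5.2 + 49.2746/2) = Inv-Gamma(9.20, 29.83730).
Posterior α = 9.20.

9.20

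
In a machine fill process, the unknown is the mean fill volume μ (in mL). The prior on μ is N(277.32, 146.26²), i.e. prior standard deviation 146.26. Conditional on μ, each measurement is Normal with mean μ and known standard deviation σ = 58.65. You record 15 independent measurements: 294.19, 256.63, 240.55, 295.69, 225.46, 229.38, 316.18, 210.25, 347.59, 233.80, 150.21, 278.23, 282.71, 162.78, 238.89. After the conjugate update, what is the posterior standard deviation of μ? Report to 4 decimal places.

15.0628

For Normal data with known variance σ², a Normal(μ₀, σ₀²) prior on μ is conjugate. Posterior precision = 1/σ₀² + n/σ²; posterior mean is the precision-weighted average of μ₀ and x̄.
σ₀² = 146.26² = 21391.9876, σ² = 58.65² = 3439.8225; σ² + n·σ₀² = 3439.8225 + 15·21391.9876 = 324319.6365.
Posterior precision = 1/σ₀² + n/σ² = 1/21391.9876 + 15/3439.8225 = (σ² + n·σ₀²)/(σ₀²σ²) = 324319.6365/(21391.9876·3439.8225); posterior variance σₙ² = σ₀²σ²/(σ² + n·σ₀²) = 21391.9876·3439.8225/324319.6365 = 226.889254.
Posterior SD = √σₙ² = √(21391.9876·3439.8225/324319.6365) = 15.0628.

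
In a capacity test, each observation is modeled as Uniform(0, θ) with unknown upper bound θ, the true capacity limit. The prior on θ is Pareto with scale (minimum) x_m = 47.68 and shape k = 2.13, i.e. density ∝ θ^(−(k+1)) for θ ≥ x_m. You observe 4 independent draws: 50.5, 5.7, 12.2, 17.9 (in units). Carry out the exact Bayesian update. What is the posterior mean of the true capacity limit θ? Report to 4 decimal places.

A Pareto(scale x_m, shape k) prior on the upper bound θ of Uniform(0, θ) is conjugate: posterior is Pareto(max(x_m, max xᵢ), k + n).
Sample maximum = 50.5; prior scale x_m = 47.68 → posterior scale = max = 50.50.
Posterior shape = 2.13 + 4 = 6.13.
E[θ|data] = k·x_m/(k−1) = 6.13·50.50/5.13 = 60.3441.

60.3441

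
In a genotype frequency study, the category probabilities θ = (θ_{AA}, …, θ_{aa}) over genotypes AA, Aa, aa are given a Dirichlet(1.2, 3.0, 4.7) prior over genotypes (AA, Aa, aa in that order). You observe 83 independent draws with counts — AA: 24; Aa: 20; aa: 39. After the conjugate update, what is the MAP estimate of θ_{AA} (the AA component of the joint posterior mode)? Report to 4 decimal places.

The Dirichlet prior is conjugate to the Multinomial likelihood: each posterior αⱼ = prior αⱼ + observed count nⱼ.
Posterior concentration: (25.2, 23.0, 43.7), total = 91.9.
Joint mode component: (α_{AA}−1)/(Σα−K) = 24.2/88.9 = 0.2722.

0.2722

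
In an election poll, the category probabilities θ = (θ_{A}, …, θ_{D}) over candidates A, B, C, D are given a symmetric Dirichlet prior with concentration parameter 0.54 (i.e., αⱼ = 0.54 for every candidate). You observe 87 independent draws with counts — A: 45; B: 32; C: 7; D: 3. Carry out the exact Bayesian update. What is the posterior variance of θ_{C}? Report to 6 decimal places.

The Dirichlet prior is conjugate to the Multinomial likelihood: each posterior αⱼ = prior αⱼ + observed count nⱼ.
Posterior concentration: (45.54, 32.54, 7.54, 3.54), total = 89.16.
Var[θ_j] = α_j(Σα−α_j)/((Σα)²(Σα+1)) = 7.54·81.62/(89.16²·90.16) = 0.000859.

0.000859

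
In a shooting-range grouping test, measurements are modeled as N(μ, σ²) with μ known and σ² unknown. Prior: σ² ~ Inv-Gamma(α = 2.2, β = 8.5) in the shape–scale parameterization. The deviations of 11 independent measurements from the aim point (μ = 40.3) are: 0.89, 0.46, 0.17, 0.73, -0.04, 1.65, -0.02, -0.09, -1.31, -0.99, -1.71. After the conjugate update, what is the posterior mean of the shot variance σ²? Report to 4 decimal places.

2.0088

With known mean μ and an Inverse-Gamma(α, β) prior on σ², the Normal likelihood is conjugate: posterior is Inv-Gamma(α + n/2, β + Σ(xᵢ−μ)²/2).
Σ(xᵢ−μ)² = (0.89)² + (0.46)² + (0.17)² + (0.73)² + (-0.04)² + (1.65)² + (-0.02)² + (-0.09)² + (-1.31)² + (-0.99)² + (-1.71)² = 9.9184.
Posterior: Inv-Gamma(2.2 + 11/2, 8.5 + 9.9184/2) = Inv-Gamma(7.70, 13.45920).
E[σ²|data] = β/(α−1) = 13.45920/6.70 = 2.0088.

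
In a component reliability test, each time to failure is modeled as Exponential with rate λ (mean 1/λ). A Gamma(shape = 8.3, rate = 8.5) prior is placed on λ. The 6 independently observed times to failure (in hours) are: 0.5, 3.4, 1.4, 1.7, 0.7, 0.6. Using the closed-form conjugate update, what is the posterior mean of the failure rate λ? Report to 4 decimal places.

With a Gamma(shape α, rate β) prior on the exponential rate λ, the posterior after n observations with total T = Σxᵢ is Gamma(α+n, β+T).
Sum of observations T = 8.3 hours; n = 6.
Posterior: Gamma(8.3+6, 8.5+8.3) = Gamma(14.3, 16.8).
Posterior mean of λ = α/β = 14.3/16.8 = 0.8512.

0.8512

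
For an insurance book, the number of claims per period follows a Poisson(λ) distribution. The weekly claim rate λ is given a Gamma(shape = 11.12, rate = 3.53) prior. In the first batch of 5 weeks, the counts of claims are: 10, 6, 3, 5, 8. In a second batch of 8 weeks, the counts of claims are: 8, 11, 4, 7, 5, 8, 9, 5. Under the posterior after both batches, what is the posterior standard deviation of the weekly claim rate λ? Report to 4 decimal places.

With a Gamma(shape α, rate β) prior, the Poisson likelihood is conjugate: the posterior is Gamma(α + ΣXᵢ, β + n).
Batch 1: sum of counts S = 32 over n = 5 weeks.
After batch 1: Gamma(α+S, β+n) = Gamma(11.12+32, 3.53+5) = Gamma(43.12, 8.53).
Batch 2: sum of counts S = 57 over n = 8 weeks.
After batch 2: Gamma(α+S, β+n) = Gamma(43.12+57, 8.53+8) = Gamma(100.12, 16.53).
SD = √α/β = √100.12/16.53 = 0.6053.

0.6053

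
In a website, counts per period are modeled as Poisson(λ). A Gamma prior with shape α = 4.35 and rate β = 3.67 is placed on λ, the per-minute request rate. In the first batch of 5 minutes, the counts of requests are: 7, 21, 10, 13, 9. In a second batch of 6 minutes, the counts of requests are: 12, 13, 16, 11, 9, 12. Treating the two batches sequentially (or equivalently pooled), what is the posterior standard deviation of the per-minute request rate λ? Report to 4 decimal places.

With a Gamma(shape α, rate β) prior, the Poisson likelihood is conjugate: the posterior is Gamma(α + ΣXᵢ, β + n).
Batch 1: sum of counts S = 60 over n = 5 minutes.
After batch 1: Gamma(α+S, β+n) = Gamma(4.35+60, 3.67+5) = Gamma(64.35, 8.67).
Batch 2: sum of counts S = 73 over n = 6 minutes.
After batch 2: Gamma(α+S, β+n) = Gamma(64.35+73, 8.67+6) = Gamma(137.35, 14.67).
SD = √α/β = √137.35/14.67 = 0.7989.

0.7989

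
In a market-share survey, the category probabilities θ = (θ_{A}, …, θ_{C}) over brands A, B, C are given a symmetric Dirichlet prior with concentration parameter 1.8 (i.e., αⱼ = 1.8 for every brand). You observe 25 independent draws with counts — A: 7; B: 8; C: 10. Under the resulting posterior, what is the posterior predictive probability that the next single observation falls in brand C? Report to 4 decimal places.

The Dirichlet prior is conjugate to the Multinomial likelihood: each posterior αⱼ = prior αⱼ + observed count nⱼ.
Posterior concentration: (8.8, 9.8, 11.8), total = 30.4.
P(next = C | data) = α_{C}/Σα = 0.3882.

0.3882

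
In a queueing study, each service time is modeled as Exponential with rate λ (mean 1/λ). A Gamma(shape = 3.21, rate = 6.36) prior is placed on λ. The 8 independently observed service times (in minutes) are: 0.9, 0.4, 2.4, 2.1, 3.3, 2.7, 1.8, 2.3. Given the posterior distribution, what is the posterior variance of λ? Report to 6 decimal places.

With a Gamma(shape α, rate β) prior on the exponential rate λ, the posterior after n observations with total T = Σxᵢ is Gamma(α+n, β+T).
Sum of observations T = 15.9 minutes; n = 8.
Posterior: Gamma(3.21+8, 6.36+15.9) = Gamma(11.21, 22.26).
Var = α/β² = 0.022623.

0.022623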